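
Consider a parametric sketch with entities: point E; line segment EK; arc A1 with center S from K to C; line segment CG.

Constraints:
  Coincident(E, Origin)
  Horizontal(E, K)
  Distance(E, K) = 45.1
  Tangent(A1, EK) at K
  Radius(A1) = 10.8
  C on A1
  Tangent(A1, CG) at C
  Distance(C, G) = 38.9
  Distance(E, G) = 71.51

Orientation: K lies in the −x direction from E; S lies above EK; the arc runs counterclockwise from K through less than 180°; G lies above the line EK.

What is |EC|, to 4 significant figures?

38.22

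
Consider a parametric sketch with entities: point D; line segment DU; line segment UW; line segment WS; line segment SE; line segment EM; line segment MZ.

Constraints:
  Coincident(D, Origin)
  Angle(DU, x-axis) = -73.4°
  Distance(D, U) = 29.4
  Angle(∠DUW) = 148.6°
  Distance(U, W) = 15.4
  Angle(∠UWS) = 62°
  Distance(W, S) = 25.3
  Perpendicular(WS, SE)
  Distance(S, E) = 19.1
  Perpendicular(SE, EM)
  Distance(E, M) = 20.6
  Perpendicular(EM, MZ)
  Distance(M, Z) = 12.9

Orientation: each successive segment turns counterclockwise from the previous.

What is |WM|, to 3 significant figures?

19.7

D is at the origin; DU runs at -73.4° with length 29.4, so U = (8.40, -28.2). ∠DUW = 148.6° gives UW at -42.0° from the x-axis; with |UW| = 15.4, W = (19.8, -38.5). ∠UWS = 62.0° gives WS at 76.0° from the x-axis; with |WS| = 25.3, S = (26.0, -13.9). WS is perpendicular to SE, so SE runs at 166°; with |SE| = 19.1, E = (7.43, -9.31). The perpendicularity gives EM at right angles to SE, so EM runs at -104°; with |EM| = 20.6, M = (2.45, -29.3). Then |WM| = |M − W| = 19.7.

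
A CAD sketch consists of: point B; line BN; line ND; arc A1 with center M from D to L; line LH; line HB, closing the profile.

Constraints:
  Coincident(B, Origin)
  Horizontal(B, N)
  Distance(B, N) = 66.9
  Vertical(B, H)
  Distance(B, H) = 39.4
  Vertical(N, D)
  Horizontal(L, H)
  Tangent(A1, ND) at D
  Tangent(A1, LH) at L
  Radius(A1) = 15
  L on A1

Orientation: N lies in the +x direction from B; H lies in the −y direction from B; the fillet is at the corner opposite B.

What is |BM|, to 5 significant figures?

57.350

B is at the origin; B and N share the same y with |BN| = 66.9 and N on the +x side, so N = (66.900, 0.0000). B and H share the same x with |BH| = 39.4 and H on the −y side, so H = (0.0000, -39.400). The virtual corner opposite B is at (66.900, -39.400). A1 meets ND tangentially, so MD is at right angles to ND and tangency of A1 to LH means the radius ML is perpendicular to LH, with radius 15.0, so the center M sits 15.0 in from both sides at M = (51.900, -24.400). Then |BM| = |M − B| = 57.350.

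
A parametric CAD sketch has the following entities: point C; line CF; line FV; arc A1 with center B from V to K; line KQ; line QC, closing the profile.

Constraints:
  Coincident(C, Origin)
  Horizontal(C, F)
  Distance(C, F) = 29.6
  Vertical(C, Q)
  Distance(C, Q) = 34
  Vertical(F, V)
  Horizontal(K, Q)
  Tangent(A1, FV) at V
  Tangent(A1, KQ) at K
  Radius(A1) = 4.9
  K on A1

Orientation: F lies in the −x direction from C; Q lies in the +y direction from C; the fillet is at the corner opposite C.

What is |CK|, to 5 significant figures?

42.025

C is at the origin; CF is horizontal with |CF| = 29.6 and F on the −x side, so F = (-29.600, 0.0000). CQ is vertical with |CQ| = 34.0 and Q on the +y side, so Q = (0.0000, 34.000). The virtual corner opposite C is at (-29.600, 34.000). Tangency of A1 to FV means the radius BV is perpendicular to FV and A1 meets KQ tangentially, so BK is at right angles to KQ, with radius 4.9, so the center B sits 4.9 in from both sides at B = (-24.700, 29.100). That places the tangent points at V = (-29.600, 29.100) on FV and K = (-24.700, 34.000) on KQ. Then |CK| = |K − C| = 42.025.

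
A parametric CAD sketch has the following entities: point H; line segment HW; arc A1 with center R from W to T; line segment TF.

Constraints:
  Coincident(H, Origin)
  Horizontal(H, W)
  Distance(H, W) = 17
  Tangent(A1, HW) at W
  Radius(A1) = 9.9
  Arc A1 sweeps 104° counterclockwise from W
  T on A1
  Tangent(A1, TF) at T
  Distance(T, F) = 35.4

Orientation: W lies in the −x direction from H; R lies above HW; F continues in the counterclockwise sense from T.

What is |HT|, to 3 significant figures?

14.3

H is at the origin; H and W share the same y with |HW| = 17.0 and W on the −x side, so W = (-17.0, 0.00). Tangency of A1 to HW means the radius RW is perpendicular to HW, so R = W + (0, 9.9) = (-17.0, 9.90). On A1, W sits at bearing -90° from R; a 104° counterclockwise sweep puts T at bearing 14°, so T = R + 9.9·(cos 14°, sin 14°) = (-7.39, 12.3). Then |HT| = |T − H| = 14.3.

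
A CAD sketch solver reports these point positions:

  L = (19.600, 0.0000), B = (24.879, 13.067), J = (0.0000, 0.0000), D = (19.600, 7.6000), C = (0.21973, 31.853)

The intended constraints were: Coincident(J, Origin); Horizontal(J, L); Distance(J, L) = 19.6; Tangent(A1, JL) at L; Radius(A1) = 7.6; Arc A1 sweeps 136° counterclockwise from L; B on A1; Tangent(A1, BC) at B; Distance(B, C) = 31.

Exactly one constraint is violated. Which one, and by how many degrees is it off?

Tangent(A1, BC) at B — off by 6.70°.

J = (0.00, 0.00) ✓; J.y = 0.00, L.y = 0.00 ✓; |JL| = 19.60 ✓; ∠(DL, LJ) = 90.00° ✓; |DL| = 7.600 ✓; bearing(D→B) − bearing(D→L) = 136.0° ✓; |DB| = 7.600 ✓; ∠(DB, BC) = 83.30° ✗; |BC| = 31.00 ✓.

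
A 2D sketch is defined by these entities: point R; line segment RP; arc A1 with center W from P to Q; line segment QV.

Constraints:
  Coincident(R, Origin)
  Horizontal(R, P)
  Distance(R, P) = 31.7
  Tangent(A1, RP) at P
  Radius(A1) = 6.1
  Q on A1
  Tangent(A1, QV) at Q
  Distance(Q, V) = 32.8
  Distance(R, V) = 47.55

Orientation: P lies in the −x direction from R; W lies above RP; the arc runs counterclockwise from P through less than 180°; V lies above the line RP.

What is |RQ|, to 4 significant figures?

26.38

Checks: |WQ| = 6.100 ✓; ∠(WQ, QV) = 90.00° ✓; |QV| = 32.80 ✓; |RV| = 47.55 ✓.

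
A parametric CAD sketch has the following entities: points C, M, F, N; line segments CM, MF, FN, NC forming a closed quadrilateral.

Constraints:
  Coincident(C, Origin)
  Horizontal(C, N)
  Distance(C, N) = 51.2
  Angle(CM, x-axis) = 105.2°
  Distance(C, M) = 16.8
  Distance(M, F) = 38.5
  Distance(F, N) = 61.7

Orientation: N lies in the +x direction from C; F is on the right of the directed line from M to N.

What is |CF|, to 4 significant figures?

23.13

Checks: |MF| = 38.50 ✓; |FN| = 61.70 ✓.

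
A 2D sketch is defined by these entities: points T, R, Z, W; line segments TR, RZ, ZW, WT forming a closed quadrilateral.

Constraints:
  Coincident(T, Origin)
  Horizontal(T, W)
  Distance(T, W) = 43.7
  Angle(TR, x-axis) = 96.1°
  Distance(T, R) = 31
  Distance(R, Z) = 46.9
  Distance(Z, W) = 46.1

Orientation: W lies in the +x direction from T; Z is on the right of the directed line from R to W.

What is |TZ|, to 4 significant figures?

15.93

Checks: |RZ| = 46.90 ✓; |ZW| = 46.10 ✓.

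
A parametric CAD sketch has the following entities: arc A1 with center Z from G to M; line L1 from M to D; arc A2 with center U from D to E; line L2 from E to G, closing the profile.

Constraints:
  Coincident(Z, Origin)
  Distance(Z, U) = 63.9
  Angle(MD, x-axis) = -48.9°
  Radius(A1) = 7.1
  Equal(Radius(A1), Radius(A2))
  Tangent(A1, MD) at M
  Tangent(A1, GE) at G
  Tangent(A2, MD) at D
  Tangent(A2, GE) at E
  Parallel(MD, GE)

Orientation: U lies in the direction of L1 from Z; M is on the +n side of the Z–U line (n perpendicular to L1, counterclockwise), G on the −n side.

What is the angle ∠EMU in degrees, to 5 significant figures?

6.1886°

The slot axis is L1's direction at -48.9°, so u = (cos -48.9°, sin -48.9°) = (0.65738, -0.75356) and n = (−sin -48.9°, cos -48.9°) = (0.75356, 0.65738). Z is at the origin and U lies 63.9 along u from Z, so U = 63.9·u = (42.006, -48.153). Tangency of A1 to both parallel lines with radius 7.1 puts M and G at Z ± 7.1·n: M = (5.3503, 4.6674), G = (-5.3503, -4.6674). Equal radii place D and E the same way about U: D = U + 7.1·n = (47.357, -43.485), E = U − 7.1·n = (36.656, -52.820). Then cos ∠EMU = ME·MU / (|ME||MU|), giving 6.1886°.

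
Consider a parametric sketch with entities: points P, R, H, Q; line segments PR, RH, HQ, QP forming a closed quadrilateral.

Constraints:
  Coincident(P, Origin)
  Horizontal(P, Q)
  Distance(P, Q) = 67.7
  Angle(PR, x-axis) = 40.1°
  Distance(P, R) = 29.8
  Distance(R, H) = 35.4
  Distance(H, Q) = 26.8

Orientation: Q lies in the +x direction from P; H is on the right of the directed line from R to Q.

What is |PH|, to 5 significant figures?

43.981

P is at the origin; PQ is horizontal with |PQ| = 67.7 and Q in +x, so Q = (67.7, 0). PR runs at 40.1° with |PR| = 29.8, so R = (22.795, 19.195). H is determined by |RH| = 35.4 and |HQ| = 26.8 together: it lies at the intersection of circle(R, 35.4) and circle(Q, 26.8). With |RQ| = 48.836, the foot of the radical line on RQ is 29.895 from R and the perpendicular offset is √(35.4² − 29.895²) = 18.960. Taking the right-of-RQ solution: H = (42.831, -9.9890).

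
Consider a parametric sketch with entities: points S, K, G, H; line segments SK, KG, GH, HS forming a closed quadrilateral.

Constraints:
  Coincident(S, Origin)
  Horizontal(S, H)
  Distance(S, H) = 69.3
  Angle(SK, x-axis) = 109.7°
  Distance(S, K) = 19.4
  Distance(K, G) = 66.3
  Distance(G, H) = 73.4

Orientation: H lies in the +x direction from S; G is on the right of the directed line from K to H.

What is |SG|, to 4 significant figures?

46.96

S is at the origin; SH is horizontal with |SH| = 69.3 and H in +x, so H = (69.3, 0). SK runs at 109.7° with |SK| = 19.4, so K = (-6.540, 18.26). G is determined by |KG| = 66.3 and |GH| = 73.4 together: it lies at the intersection of circle(K, 66.3) and circle(H, 73.4). With |KH| = 78.01, the foot of the radical line on KH is 32.65 from K and the perpendicular offset is √(66.3² − 32.65²) = 57.71. Taking the right-of-KH solution: G = (11.69, -45.48).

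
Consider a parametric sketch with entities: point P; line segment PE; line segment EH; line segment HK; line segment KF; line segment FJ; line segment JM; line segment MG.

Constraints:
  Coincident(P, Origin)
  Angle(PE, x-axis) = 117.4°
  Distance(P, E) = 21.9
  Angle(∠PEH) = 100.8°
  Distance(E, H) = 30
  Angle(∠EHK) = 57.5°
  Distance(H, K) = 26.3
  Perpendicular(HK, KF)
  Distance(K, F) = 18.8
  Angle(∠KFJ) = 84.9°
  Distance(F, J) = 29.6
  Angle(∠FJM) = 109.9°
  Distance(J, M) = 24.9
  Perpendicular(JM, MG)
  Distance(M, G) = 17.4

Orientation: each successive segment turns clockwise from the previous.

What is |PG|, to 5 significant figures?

41.538

P is at the origin; PE runs at 117.4° with length 21.9, so E = (-10.078, 19.443). ∠PEH = 100.8° gives EH at 38.200° from the x-axis; with |EH| = 30.0, H = (13.497, 37.995). ∠EHK = 57.5° gives HK at -84.300° from the x-axis; with |HK| = 26.3, K = (16.109, 11.825). HK is perpendicular to KF, so KF runs at -174.30°; with |KF| = 18.8, F = (-2.5976, 9.9582). ∠KFJ = 84.9° gives FJ at 90.600° from the x-axis; with |FJ| = 29.6, J = (-2.9076, 39.557). ∠FJM = 109.9° gives JM at 20.500° from the x-axis; with |JM| = 24.9, M = (20.416, 48.277). JM ⟂ MG, so MG runs at -69.500°; with |MG| = 17.4, G = (26.509, 31.979). Then |PG| = |G − P| = 41.538.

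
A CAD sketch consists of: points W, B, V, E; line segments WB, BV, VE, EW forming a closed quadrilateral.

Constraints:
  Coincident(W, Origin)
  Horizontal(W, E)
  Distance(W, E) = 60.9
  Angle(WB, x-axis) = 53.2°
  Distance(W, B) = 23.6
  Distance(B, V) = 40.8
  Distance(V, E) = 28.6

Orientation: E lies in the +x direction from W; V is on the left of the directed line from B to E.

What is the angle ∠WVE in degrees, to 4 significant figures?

76.82°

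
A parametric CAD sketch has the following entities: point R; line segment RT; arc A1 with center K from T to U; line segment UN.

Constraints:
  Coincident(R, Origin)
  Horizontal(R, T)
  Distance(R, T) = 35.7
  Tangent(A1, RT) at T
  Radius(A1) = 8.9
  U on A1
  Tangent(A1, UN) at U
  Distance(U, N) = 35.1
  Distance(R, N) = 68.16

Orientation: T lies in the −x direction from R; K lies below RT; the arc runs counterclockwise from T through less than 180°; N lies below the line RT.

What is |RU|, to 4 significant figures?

44.47

Checks: |KU| = 8.900 ✓; ∠(KU, UN) = 90.00° ✓; |UN| = 35.10 ✓; |RN| = 68.16 ✓.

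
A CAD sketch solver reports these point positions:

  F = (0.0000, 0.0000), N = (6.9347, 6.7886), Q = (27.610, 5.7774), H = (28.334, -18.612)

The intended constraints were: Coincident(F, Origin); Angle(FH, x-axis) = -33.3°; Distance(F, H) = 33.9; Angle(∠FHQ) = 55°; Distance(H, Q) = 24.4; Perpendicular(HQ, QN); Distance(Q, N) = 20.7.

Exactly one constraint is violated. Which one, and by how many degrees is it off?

Perpendicular(HQ, QN) — off by 4.50°.

F = (0.00, 0.00) ✓; FH at -33.30° ✓; |FH| = 33.90 ✓; ∠FHQ = 55.00° ✓; |HQ| = 24.40 ✓; ∠(HQ, QN) = 85.50° ✗; |QN| = 20.70 ✓.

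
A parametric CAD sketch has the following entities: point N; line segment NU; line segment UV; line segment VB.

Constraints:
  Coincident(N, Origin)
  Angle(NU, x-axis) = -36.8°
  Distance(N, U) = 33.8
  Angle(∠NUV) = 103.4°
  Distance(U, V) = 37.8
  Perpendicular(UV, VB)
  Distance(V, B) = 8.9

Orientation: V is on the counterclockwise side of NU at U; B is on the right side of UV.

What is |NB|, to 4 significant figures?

61.87

∠NUV = 103.4°, so UV runs at -36.8° + (180° − 103.4°) = 39.80° from the x-axis; with |UV| = 37.8, V = U + 37.8·(cos 39.80°, sin 39.80°) = (56.11, 3.949). UV is perpendicular to VB; with |VB| = 8.9 on the right of UV, B = V + 8.9·(0.6401, -0.7683) = (61.80, -2.889). Then |NB| = |B − N| = 61.87.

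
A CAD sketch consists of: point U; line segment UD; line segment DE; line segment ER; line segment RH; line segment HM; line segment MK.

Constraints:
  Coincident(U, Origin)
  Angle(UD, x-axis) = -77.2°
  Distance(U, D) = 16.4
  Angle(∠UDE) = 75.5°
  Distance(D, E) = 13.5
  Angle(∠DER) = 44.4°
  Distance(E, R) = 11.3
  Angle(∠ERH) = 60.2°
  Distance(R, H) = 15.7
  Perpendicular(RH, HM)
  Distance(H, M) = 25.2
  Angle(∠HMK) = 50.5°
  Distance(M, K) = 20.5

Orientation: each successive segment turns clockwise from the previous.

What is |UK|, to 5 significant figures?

17.070

The perpendicularity gives HM at right angles to RH, so HM runs at -167.10°; with |HM| = 25.2, M = (-22.615, -28.858). ∠HMK = 50.5° gives MK at 63.400° from the x-axis; with |MK| = 20.5, K = (-13.436, -10.528). Then |UK| = |K − U| = 17.070.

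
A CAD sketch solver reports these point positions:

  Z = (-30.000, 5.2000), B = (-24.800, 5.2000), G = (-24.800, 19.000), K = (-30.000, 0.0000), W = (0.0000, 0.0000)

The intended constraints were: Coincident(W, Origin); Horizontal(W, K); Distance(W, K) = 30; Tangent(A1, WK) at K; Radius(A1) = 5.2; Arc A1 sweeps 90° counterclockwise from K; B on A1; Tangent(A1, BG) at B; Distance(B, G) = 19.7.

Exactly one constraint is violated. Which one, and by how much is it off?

Distance(B, G) = 19.7 — off by 5.90.

W = (0.00, 0.00) ✓; W.y = 0.00, K.y = 0.00 ✓; |WK| = 30.00 ✓; ∠(ZK, KW) = 90.00° ✓; |ZK| = 5.200 ✓; bearing(Z→B) − bearing(Z→K) = 90.00° ✓; |ZB| = 5.200 ✓; ∠(ZB, BG) = 90.00° ✓; |BG| = 13.80 ✗.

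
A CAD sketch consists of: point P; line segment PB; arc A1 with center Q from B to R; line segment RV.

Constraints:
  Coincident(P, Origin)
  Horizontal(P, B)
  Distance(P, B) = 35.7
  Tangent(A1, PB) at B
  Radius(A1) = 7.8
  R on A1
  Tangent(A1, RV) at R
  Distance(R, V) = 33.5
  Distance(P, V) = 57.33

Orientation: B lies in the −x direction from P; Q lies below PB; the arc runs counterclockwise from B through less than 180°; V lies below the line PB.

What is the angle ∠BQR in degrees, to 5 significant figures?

97.635°

Checks: |QB| = 7.800 ✓; |QR| = 7.800 ✓; ∠(QR, RV) = 90.00° ✓; |RV| = 33.50 ✓; |PV| = 57.33 ✓.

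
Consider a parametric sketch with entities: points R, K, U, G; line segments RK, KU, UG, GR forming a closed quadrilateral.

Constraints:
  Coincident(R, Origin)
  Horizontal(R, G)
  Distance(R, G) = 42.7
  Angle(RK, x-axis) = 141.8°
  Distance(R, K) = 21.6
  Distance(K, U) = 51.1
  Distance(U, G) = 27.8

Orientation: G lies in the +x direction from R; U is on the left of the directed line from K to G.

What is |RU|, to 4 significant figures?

41.60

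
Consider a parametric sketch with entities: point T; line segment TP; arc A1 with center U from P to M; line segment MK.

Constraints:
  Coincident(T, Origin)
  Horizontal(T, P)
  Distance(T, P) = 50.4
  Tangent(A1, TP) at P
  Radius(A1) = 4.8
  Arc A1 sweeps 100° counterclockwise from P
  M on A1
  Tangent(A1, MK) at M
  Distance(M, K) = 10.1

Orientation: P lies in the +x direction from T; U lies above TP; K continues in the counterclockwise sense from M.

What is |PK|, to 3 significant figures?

15.9

T is at the origin; TP is horizontal with |TP| = 50.4 and P on the +x side, so P = (50.4, 0.00). The tangent condition forces UP to be normal to TP, so U = P + (0, 4.8) = (50.4, 4.80). On A1, P sits at bearing -90° from U; a 100° counterclockwise sweep puts M at bearing 10°, so M = U + 4.8·(cos 10°, sin 10°) = (55.1, 5.63). Tangency of A1 to MK means the radius UM is perpendicular to MK, so MK runs along (−sin 10°, cos 10°); with |MK| = 10.1, K = (53.4, 15.6). Then |PK| = |K − P| = 15.9.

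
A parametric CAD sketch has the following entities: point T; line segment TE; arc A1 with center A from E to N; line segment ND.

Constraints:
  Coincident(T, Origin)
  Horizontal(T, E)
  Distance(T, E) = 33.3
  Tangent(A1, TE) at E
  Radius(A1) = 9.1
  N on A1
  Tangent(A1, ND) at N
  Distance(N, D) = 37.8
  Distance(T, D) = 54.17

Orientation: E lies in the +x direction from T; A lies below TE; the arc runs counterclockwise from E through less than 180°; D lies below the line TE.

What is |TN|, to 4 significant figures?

26.05

Checks: |TE| = 33.30 ✓; |AN| = 9.100 ✓; ∠(AN, ND) = 90.00° ✓; |ND| = 37.80 ✓; |TD| = 54.17 ✓.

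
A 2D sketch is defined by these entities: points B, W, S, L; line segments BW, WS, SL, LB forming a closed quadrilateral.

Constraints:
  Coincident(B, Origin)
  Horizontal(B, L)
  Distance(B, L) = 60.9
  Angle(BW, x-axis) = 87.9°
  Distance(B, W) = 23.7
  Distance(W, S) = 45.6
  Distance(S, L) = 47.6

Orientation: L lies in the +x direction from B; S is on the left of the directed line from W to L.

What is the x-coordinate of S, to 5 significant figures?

41.874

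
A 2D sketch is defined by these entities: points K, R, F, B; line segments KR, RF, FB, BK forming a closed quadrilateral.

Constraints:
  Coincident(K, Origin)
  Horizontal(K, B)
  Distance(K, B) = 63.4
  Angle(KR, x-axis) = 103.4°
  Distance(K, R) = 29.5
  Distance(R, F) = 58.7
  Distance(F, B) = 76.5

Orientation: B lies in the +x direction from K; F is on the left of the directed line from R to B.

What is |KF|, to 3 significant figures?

78.5

K is at the origin; K and B share the same y with |KB| = 63.4 and B in +x, so B = (63.4, 0). KR runs at 103.4° with |KR| = 29.5, so R = (-6.84, 28.7). F is determined by |RF| = 58.7 and |FB| = 76.5 together: it lies at the intersection of circle(R, 58.7) and circle(B, 76.5). With |RB| = 75.9, the foot of the radical line on RB is 22.1 from R and the perpendicular offset is √(58.7² − 22.1²) = 54.4. Taking the left-of-RB solution: F = (34.2, 70.7).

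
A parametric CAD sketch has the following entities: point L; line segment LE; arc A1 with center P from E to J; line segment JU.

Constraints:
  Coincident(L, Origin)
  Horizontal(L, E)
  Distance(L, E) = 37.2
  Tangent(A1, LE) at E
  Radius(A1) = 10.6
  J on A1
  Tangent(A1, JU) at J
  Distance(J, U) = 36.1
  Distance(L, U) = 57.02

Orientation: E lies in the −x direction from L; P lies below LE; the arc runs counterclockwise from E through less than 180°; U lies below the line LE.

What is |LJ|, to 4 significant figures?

49.16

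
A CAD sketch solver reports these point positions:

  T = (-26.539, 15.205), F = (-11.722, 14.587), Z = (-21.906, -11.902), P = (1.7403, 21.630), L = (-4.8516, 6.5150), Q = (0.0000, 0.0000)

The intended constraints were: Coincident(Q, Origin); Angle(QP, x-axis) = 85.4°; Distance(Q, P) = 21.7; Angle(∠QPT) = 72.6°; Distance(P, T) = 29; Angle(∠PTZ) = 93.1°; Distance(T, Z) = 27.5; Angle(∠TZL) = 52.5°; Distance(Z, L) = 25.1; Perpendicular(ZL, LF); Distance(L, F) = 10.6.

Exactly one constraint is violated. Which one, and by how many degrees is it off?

Perpendicular(ZL, LF) — off by 6.80°.

Q = (0.00, 0.00) ✓; QP at 85.40° ✓; |QP| = 21.70 ✓; ∠QPT = 72.60° ✓; |PT| = 29.00 ✓; ∠PTZ = 93.10° ✓; |TZ| = 27.50 ✓; ∠TZL = 52.50° ✓; |ZL| = 25.10 ✓; ∠(ZL, LF) = 83.20° ✗; |LF| = 10.60 ✓.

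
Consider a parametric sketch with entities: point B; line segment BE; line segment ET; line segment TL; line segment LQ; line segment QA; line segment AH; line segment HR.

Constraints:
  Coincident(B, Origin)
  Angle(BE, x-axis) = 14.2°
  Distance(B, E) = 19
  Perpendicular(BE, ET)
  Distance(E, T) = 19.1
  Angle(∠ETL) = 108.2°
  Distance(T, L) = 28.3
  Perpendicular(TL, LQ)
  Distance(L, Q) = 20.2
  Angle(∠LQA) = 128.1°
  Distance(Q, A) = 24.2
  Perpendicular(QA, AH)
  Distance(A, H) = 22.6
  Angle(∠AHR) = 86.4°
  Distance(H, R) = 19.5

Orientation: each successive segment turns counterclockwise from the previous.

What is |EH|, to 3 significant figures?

1.51

B is at the origin; BE runs at 14.2° with length 19.0, so E = (18.4, 4.66). The perpendicularity gives ET at right angles to BE, so ET runs at 104°; with |ET| = 19.1, T = (13.7, 23.2). ∠ETL = 108.2° gives TL at 176° from the x-axis; with |TL| = 28.3, L = (-14.5, 25.2). TL is perpendicular to LQ, so LQ runs at -94.0°; with |LQ| = 20.2, Q = (-15.9, 5.00). ∠LQA = 128.1° gives QA at -42.1° from the x-axis; with |QA| = 24.2, A = (2.05, -11.2). QA ⟂ AH, so AH runs at 47.9°; with |AH| = 22.6, H = (17.2, 5.54). Then |EH| = |H − E| = 1.51.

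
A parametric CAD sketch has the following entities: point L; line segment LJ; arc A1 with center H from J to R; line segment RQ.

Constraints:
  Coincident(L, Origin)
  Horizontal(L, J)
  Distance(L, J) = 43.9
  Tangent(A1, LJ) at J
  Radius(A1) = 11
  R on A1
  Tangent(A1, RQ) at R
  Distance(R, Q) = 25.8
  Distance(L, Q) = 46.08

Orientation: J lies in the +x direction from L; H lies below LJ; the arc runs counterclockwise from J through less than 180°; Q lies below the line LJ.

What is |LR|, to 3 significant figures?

34.4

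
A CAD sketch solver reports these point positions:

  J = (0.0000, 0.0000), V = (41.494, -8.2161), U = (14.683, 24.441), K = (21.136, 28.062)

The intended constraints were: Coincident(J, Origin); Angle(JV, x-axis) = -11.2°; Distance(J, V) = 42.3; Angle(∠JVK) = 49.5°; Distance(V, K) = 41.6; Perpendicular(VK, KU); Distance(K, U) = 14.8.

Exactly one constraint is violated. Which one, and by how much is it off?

Distance(K, U) = 14.8 — off by 7.40.

J = (0.00, 0.00) ✓; JV at -11.20° ✓; |JV| = 42.30 ✓; ∠JVK = 49.50° ✓; |VK| = 41.60 ✓; ∠(VK, KU) = 90.00° ✓; |KU| = 7.400 ✗.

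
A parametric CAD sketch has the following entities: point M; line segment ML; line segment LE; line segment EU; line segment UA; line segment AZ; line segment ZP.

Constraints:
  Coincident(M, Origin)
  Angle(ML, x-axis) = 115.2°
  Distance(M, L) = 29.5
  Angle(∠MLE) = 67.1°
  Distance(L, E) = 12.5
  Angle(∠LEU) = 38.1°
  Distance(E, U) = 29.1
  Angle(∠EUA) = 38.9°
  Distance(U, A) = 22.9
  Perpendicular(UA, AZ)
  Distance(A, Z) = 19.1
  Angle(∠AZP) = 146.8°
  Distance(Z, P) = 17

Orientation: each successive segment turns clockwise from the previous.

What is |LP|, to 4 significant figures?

27.94

UA is perpendicular to AZ, so AZ runs at -10.70°; with |AZ| = 19.1, Z = (0.7883, 27.29). ∠AZP = 146.8° gives ZP at -43.90° from the x-axis; with |ZP| = 17.0, P = (13.04, 15.50). Then |LP| = |P − L| = 27.94.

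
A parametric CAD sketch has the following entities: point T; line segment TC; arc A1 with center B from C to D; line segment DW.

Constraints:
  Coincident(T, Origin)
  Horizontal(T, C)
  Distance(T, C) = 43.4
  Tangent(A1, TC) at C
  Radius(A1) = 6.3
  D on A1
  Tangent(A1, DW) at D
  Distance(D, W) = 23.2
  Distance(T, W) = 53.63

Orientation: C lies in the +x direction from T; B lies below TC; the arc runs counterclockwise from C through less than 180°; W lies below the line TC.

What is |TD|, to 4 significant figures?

38.26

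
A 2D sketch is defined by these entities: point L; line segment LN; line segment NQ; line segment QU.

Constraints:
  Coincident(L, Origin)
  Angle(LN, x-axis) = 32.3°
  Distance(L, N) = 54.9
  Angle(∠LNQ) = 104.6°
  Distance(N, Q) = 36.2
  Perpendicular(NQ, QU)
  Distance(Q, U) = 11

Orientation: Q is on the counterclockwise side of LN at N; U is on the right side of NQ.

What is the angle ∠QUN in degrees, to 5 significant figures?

73.098°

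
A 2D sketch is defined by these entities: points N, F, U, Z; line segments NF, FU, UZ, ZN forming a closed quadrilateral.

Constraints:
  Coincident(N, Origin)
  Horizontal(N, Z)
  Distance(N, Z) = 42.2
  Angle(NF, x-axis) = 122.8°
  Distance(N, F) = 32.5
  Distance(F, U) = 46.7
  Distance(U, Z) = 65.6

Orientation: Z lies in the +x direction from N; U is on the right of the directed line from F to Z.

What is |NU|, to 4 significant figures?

28.15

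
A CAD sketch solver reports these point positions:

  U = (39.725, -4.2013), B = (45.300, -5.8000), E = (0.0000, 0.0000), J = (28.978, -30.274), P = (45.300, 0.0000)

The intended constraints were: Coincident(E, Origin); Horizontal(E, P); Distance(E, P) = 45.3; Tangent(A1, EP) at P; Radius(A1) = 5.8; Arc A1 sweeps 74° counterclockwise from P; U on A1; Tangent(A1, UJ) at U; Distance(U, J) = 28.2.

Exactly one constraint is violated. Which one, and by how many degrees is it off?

Tangent(A1, UJ) at U — off by 6.40°.

E = (0.00, 0.00) ✓; E.y = 0.00, P.y = 0.00 ✓; |EP| = 45.30 ✓; ∠(BP, PE) = 90.00° ✓; |BP| = 5.800 ✓; bearing(B→U) − bearing(B→P) = 74.00° ✓; |BU| = 5.800 ✓; ∠(BU, UJ) = 96.40° ✗; |UJ| = 28.20 ✓.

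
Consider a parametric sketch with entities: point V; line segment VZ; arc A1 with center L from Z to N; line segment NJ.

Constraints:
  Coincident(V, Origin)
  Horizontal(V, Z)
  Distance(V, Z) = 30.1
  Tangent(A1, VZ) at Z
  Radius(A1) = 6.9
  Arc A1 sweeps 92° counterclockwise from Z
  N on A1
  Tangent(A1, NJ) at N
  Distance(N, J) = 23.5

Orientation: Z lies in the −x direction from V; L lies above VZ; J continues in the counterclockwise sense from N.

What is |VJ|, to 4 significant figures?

38.92

V is at the origin; VZ is horizontal with |VZ| = 30.1 and Z on the −x side, so Z = (-30.10, 0.000). Tangency of A1 to VZ means the radius LZ is perpendicular to VZ, so L = Z + (0, 6.9) = (-30.10, 6.900). On A1, Z sits at bearing -90° from L; a 92° counterclockwise sweep puts N at bearing 2°, so N = L + 6.9·(cos 2°, sin 2°) = (-23.20, 7.141). A1 meets NJ tangentially, so LN is at right angles to NJ, so NJ runs along (−sin 2°, cos 2°); with |NJ| = 23.5, J = (-24.02, 30.63). Then |VJ| = |J − V| = 38.92.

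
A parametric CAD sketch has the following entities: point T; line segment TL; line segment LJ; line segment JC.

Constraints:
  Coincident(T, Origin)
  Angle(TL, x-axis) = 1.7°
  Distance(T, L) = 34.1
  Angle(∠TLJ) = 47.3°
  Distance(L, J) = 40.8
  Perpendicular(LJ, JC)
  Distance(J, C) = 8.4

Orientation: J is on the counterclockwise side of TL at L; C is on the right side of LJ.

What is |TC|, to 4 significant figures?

37.84

T is at the origin; TL runs at 1.7° with length 34.1, so L = 34.1·(cos 1.7°, sin 1.7°) = (34.08, 1.012). ∠TLJ = 47.3°, so LJ runs at 1.7° + (180° − 47.3°) = 134.4° from the x-axis; with |LJ| = 40.8, J = L + 40.8·(cos 134.4°, sin 134.4°) = (5.539, 30.16). LJ ⟂ JC; with |JC| = 8.4 on the right of LJ, C = J + 8.4·(0.7145, 0.6997) = (11.54, 36.04). Then |TC| = |C − T| = 37.84.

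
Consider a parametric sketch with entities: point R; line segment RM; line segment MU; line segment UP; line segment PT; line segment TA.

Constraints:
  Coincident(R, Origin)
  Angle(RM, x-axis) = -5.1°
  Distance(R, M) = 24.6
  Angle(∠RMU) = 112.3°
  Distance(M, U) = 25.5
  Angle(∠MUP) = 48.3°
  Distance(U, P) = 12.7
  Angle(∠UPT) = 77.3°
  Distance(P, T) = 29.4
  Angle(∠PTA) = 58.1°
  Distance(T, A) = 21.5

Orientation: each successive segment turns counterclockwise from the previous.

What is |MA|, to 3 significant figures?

26.6

∠UPT = 77.3° gives PT at -63.0° from the x-axis; with |PT| = 29.4, T = (37.3, -8.88). ∠PTA = 58.1° gives TA at 58.9° from the x-axis; with |TA| = 21.5, A = (48.4, 9.53). Then |MA| = |A − M| = 26.6.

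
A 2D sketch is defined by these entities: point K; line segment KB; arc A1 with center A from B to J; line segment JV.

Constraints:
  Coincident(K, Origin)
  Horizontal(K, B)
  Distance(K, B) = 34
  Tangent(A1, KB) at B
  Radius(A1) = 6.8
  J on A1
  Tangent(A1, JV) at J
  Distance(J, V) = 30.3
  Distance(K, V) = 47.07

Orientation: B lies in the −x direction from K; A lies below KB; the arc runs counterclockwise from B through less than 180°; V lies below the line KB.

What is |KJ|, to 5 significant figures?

41.362

Checks: |AJ| = 6.800 ✓; ∠(AJ, JV) = 90.00° ✓; |JV| = 30.30 ✓; |KV| = 47.07 ✓.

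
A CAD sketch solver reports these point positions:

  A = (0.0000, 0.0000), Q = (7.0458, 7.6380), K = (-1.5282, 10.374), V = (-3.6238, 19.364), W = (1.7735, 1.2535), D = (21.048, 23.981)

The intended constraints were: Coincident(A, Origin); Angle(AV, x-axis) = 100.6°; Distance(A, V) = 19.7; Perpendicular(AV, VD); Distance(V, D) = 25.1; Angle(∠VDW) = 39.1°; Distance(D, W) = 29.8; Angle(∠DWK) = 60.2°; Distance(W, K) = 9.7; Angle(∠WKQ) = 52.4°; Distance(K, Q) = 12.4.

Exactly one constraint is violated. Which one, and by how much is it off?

Distance(K, Q) = 12.4 — off by 3.40.

A = (0.00, 0.00) ✓; AV at 100.6° ✓; |AV| = 19.70 ✓; ∠(AV, VD) = 90.00° ✓; |VD| = 25.10 ✓; ∠VDW = 39.10° ✓; |DW| = 29.80 ✓; ∠DWK = 60.20° ✓; |WK| = 9.700 ✓; ∠WKQ = 52.40° ✓; |KQ| = 9.000 ✗.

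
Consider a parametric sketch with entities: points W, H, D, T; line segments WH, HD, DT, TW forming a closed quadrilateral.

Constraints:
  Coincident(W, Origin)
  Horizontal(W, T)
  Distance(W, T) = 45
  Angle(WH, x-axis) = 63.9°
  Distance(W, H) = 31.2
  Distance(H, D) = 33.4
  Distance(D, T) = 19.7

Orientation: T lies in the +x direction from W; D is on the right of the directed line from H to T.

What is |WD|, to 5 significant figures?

25.765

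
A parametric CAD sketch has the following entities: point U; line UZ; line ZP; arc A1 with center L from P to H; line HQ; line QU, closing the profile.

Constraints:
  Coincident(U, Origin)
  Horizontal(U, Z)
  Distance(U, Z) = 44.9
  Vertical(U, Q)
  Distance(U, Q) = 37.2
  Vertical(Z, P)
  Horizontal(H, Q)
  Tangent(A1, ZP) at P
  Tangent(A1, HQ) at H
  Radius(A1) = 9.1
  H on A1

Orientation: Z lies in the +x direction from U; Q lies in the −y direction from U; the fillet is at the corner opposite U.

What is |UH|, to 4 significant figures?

51.63

U is at the origin; UZ is horizontal with |UZ| = 44.9 and Z on the +x side, so Z = (44.90, 0.000). U and Q share the same x with |UQ| = 37.2 and Q on the −y side, so Q = (0.000, -37.20). The virtual corner opposite U is at (44.90, -37.20). Since A1 is tangent to ZP there, LP ⟂ ZP and tangency of A1 to HQ means the radius LH is perpendicular to HQ, with radius 9.1, so the center L sits 9.1 in from both sides at L = (35.80, -28.10). That places the tangent points at P = (44.90, -28.10) on ZP and H = (35.80, -37.20) on HQ. Then |UH| = |H − U| = 51.63.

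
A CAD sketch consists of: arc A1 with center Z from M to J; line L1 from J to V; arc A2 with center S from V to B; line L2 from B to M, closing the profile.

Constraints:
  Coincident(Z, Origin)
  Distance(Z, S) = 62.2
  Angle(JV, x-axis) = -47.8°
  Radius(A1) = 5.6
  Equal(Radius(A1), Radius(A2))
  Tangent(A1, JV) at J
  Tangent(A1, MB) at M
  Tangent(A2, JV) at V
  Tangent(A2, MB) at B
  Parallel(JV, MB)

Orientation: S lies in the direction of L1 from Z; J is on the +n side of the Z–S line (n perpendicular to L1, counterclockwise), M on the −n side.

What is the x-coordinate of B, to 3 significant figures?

37.6

The slot axis is L1's direction at -47.8°, so u = (cos -47.8°, sin -47.8°) = (0.672, -0.741) and n = (−sin -47.8°, cos -47.8°) = (0.741, 0.672). Z is at the origin and S lies 62.2 along u from Z, so S = 62.2·u = (41.8, -46.1). Tangency of A1 to both parallel lines with radius 5.6 puts J and M at Z ± 5.6·n: J = (4.15, 3.76), M = (-4.15, -3.76). Equal radii place V and B the same way about S: V = S + 5.6·n = (45.9, -42.3), B = S − 5.6·n = (37.6, -49.8). So B.x = 37.6.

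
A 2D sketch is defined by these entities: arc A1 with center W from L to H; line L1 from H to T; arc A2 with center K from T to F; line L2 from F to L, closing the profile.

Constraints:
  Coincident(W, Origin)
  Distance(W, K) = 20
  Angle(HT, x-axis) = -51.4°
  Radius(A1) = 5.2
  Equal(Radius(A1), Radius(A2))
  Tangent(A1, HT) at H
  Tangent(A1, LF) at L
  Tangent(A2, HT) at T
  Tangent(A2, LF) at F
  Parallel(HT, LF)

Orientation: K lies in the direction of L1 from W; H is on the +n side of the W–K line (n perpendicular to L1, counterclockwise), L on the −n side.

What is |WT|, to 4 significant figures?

20.66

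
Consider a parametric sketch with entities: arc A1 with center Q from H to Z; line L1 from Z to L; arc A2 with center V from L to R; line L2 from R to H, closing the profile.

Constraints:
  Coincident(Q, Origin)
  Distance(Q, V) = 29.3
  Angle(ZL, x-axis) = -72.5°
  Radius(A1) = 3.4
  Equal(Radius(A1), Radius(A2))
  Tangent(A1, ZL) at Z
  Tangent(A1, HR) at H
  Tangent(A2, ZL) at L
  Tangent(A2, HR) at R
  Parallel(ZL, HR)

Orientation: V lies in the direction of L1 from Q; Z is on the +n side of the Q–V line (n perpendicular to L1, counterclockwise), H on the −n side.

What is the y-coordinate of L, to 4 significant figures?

-26.92

The slot axis is L1's direction at -72.5°, so u = (cos -72.5°, sin -72.5°) = (0.3007, -0.9537) and n = (−sin -72.5°, cos -72.5°) = (0.9537, 0.3007). Q is at the origin and V lies 29.3 along u from Q, so V = 29.3·u = (8.811, -27.94). Tangency of A1 to both parallel lines with radius 3.4 puts Z and H at Q ± 3.4·n: Z = (3.243, 1.022), H = (-3.243, -1.022). Equal radii place L and R the same way about V: L = V + 3.4·n = (12.05, -26.92), R = V − 3.4·n = (5.568, -28.97). So L.y = -26.92.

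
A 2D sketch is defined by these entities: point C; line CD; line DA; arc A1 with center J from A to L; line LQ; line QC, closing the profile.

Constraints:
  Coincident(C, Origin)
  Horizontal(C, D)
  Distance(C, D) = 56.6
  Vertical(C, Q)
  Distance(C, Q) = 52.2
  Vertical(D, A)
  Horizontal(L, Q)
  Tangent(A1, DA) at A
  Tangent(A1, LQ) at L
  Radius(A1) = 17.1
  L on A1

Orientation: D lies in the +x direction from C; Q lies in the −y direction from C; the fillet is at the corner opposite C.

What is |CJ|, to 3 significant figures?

52.8

CQ is vertical with |CQ| = 52.2 and Q on the −y side, so Q = (0.00, -52.2). The virtual corner opposite C is at (56.6, -52.2). Tangency of A1 to DA means the radius JA is perpendicular to DA and the tangent condition forces JL to be normal to LQ, with radius 17.1, so the center J sits 17.1 in from both sides at J = (39.5, -35.1). Then |CJ| = |J − C| = 52.8.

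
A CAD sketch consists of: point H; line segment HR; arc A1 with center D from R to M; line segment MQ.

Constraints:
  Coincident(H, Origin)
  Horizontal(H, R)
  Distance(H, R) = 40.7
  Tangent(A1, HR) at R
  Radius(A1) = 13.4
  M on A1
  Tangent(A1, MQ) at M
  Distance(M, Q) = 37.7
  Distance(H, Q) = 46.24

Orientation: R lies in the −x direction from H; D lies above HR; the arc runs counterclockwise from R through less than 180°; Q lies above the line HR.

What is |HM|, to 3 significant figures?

29.5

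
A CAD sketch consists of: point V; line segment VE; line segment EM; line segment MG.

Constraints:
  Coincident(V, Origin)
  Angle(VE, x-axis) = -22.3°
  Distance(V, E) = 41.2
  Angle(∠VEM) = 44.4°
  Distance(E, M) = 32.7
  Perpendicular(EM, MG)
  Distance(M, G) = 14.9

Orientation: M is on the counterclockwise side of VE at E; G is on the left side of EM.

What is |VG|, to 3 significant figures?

14.3

V is at the origin; VE runs at -22.3° with length 41.2, so E = 41.2·(cos -22.3°, sin -22.3°) = (38.1, -15.6). ∠VEM = 44.4°, so EM runs at -22.3° + (180° − 44.4°) = 113° from the x-axis; with |EM| = 32.7, M = E + 32.7·(cos 113°, sin 113°) = (25.2, 14.4). The perpendicularity gives MG at right angles to EM; with |MG| = 14.9 on the left of EM, G = M + 14.9·(-0.918, -0.396) = (11.5, 8.51). Then |VG| = |G − V| = 14.3.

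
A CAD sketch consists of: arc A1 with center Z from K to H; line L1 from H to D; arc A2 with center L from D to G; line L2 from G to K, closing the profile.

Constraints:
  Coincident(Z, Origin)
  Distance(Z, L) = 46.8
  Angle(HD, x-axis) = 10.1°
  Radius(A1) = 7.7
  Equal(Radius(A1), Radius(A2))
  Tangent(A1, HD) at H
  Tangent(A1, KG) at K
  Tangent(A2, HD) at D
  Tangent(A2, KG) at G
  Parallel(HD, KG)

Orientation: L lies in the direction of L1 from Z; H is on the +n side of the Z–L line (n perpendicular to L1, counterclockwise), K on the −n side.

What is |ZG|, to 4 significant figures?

47.43

The slot axis is L1's direction at 10.1°, so u = (cos 10.1°, sin 10.1°) = (0.9845, 0.1754) and n = (−sin 10.1°, cos 10.1°) = (-0.1754, 0.9845). Z is at the origin and L lies 46.8 along u from Z, so L = 46.8·u = (46.07, 8.207). Tangency of A1 to both parallel lines with radius 7.7 puts H and K at Z ± 7.7·n: H = (-1.350, 7.581), K = (1.350, -7.581). Equal radii place D and G the same way about L: D = L + 7.7·n = (44.72, 15.79), G = L − 7.7·n = (47.43, 0.6265). Then |ZG| = |G − Z| = 47.43.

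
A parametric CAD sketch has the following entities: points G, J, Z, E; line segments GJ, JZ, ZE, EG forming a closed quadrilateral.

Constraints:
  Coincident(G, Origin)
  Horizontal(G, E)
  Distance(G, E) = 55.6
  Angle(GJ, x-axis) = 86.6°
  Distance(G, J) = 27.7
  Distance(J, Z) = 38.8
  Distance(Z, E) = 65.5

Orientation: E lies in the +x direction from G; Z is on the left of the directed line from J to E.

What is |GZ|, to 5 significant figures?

63.569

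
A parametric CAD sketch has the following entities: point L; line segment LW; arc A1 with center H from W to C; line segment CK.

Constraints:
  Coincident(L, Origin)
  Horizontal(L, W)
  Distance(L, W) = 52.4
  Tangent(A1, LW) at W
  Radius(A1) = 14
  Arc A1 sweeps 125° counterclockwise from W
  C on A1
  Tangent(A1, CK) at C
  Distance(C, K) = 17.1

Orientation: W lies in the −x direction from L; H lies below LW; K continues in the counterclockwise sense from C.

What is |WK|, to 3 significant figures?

36.1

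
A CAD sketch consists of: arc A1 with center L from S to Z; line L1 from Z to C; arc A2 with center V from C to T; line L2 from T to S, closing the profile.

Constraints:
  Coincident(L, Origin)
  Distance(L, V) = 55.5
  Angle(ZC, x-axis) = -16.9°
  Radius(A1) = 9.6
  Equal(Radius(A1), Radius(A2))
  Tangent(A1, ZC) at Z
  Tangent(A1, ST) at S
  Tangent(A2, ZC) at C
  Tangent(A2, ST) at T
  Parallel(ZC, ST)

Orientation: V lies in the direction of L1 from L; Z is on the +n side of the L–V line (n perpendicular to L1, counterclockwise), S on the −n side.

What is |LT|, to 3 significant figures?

56.3

Tangency of A1 to both parallel lines with radius 9.6 puts Z and S at L ± 9.6·n: Z = (2.79, 9.19), S = (-2.79, -9.19). Equal radii place C and T the same way about V: C = V + 9.6·n = (55.9, -6.95), T = V − 9.6·n = (50.3, -25.3). Then |LT| = |T − L| = 56.3.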